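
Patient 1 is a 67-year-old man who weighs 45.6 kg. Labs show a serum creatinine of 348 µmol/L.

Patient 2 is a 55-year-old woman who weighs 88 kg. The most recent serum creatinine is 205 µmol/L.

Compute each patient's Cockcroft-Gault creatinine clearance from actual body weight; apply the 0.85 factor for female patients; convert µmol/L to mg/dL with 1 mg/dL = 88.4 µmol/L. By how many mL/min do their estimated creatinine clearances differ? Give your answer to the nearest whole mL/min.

Patient 1: SCr = 348 / 88.4 = 3.937 mg/dL
Patient 1: CrCl = (140 − 67) × 45.6 / (72 × 3.937) = 3328.8 / 283.46 ≈ 11.7 mL/min
Patient 2: SCr = 205 / 88.4 = 2.319 mg/dL
Patient 2: CrCl = (140 − 55) × 88 / (72 × 2.319) × 0.85 = 7480.0 / 166.97 × 0.85 ≈ 38.1 mL/min
|11.7 − 38.1| = 26.4 mL/min

26 mL/min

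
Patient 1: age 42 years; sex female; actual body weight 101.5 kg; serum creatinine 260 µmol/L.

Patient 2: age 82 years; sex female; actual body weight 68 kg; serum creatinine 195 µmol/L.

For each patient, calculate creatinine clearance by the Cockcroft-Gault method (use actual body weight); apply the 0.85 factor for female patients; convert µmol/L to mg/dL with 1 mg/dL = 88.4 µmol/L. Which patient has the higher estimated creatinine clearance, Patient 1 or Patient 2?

Patient 1

Patient 1: SCr = 260 / 88.4 = 2.941 mg/dL
Patient 1: CrCl = (140 − 42) × 101.5 / (72 × 2.941) × 0.85 = 9947.0 / 211.75 × 0.85 ≈ 39.9 mL/min
Patient 2: SCr = 195 / 88.4 = 2.206 mg/dL
Patient 2: CrCl = (140 − 82) × 68 / (72 × 2.206) × 0.85 = 3944.0 / 158.83 × 0.85 ≈ 21.1 mL/min
39.9 vs 21.1 mL/min → Patient 1 is higher.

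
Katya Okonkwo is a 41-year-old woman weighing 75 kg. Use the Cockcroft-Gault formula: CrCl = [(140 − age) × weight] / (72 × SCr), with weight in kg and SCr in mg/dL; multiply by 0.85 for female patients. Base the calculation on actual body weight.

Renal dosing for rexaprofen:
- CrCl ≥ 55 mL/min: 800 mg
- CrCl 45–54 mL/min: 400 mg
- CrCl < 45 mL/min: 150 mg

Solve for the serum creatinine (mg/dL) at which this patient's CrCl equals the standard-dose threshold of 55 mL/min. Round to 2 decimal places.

Standard dose requires CrCl ≥ 55 mL/min.
Set (140 − 41) × 75 × 0.85 / (72 × SCr) = 55
SCr = (140 − 41) × 75 × 0.85 / (72 × 55) = 1.594 mg/dL

1.59 mg/dL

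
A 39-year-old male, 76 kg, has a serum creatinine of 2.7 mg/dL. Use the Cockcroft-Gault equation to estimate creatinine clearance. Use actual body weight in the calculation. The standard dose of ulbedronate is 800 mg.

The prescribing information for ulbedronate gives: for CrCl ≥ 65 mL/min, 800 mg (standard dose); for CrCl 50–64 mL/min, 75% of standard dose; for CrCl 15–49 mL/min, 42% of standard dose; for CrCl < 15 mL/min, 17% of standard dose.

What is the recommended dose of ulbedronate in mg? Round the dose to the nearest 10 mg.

CrCl = (140 − 39) × 76 / (72 × 2.7) = 7676.0 / 194.40 ≈ 39.5 mL/min
CrCl ≈ 39 mL/min → bracket 15–49 mL/min.
42% of 800 mg = 336 mg → 340 mg

340 mg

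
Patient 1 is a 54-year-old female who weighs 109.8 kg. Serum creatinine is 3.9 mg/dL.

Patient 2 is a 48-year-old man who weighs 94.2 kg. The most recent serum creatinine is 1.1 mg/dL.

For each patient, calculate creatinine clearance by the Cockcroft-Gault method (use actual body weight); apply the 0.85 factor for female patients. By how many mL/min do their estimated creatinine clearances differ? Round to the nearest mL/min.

81 mL/min

Patient 1: CrCl = (140 − 54) × 109.8 / (72 × 3.9) × 0.85 = 9442.8 / 280.80 × 0.85 ≈ 28.6 mL/min
Patient 2: CrCl = (140 − 48) × 94.2 / (72 × 1.1) = 8666.4 / 79.20 ≈ 109.4 mL/min
|28.6 − 109.4| = 80.8 mL/min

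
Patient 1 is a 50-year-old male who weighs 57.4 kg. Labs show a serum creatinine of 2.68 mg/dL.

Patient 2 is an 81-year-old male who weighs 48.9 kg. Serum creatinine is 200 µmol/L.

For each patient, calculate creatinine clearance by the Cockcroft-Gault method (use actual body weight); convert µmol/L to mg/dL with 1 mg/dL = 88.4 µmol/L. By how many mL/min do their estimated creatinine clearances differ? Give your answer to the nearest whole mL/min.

9 mL/min

Patient 1: CrCl = (140 − 50) × 57.4 / (72 × 2.68) = 5166.0 / 192.96 ≈ 26.8 mL/min
Patient 2: SCr = 200 / 88.4 = 2.262 mg/dL
Patient 2: CrCl = (140 − 81) × 48.9 / (72 × 2.262) = 2885.1 / 162.86 ≈ 17.7 mL/min
|26.8 − 17.7| = 9.1 mL/min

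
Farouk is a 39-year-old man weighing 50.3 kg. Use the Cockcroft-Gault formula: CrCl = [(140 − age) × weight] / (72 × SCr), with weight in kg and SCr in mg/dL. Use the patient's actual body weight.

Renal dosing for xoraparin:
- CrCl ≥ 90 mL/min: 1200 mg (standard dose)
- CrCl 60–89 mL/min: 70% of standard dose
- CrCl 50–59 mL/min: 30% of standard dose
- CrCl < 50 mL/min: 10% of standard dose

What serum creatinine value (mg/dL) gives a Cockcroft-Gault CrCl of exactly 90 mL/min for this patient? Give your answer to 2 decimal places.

0.78 mg/dL

Standard dose requires CrCl ≥ 90 mL/min.
Set (140 − 39) × 50.3 / (72 × SCr) = 90
SCr = (140 − 39) × 50.3 / (72 × 90) = 0.784 mg/dL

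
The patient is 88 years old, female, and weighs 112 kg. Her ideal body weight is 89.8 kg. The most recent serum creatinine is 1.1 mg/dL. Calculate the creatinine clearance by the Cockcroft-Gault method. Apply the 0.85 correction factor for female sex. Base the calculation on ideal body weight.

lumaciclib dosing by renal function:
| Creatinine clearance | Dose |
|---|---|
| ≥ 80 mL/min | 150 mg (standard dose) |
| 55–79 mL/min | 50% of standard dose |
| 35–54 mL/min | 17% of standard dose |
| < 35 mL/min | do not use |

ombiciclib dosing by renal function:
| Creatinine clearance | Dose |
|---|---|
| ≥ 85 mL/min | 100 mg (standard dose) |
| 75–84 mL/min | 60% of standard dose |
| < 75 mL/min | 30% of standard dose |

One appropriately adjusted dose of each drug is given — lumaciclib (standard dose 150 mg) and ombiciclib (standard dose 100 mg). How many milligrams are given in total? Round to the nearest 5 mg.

CrCl = (140 − 88) × 89.8 / (72 × 1.1) × 0.85 = 4669.6 / 79.20 × 0.85 ≈ 50.1 mL/min
CrCl ≈ 50 mL/min.
lumaciclib: 35–54 mL/min → 17% of 150 mg = 25.5 mg.
ombiciclib: < 75 mL/min → 30% of 100 mg = 30 mg.
Total = 25.5 + 30 = 55.5 mg.

55 mg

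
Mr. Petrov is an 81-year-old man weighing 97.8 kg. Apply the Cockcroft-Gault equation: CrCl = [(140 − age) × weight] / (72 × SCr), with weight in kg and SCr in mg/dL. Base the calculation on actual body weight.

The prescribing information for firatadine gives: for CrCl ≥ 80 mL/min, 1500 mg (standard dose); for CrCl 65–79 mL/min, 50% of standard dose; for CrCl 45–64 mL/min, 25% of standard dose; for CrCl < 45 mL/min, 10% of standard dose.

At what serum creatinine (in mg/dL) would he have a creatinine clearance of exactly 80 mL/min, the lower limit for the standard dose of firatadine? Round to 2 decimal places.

Standard dose requires CrCl ≥ 80 mL/min.
Set (140 − 81) × 97.8 / (72 × SCr) = 80
SCr = (140 − 81) × 97.8 / (72 × 80) = 1.002 mg/dL

1.00 mg/dL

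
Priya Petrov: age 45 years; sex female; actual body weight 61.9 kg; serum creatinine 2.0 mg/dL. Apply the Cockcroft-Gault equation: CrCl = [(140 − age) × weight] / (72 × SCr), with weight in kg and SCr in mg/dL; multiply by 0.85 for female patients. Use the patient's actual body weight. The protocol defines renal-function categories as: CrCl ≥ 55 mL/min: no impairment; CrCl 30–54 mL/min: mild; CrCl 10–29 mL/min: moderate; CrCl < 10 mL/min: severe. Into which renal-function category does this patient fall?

mild

CrCl = (140 − 45) × 61.9 / (72 × 2) × 0.85 = 5880.5 / 144.00 × 0.85 ≈ 34.7 mL/min
35 mL/min falls in the 'mild' range.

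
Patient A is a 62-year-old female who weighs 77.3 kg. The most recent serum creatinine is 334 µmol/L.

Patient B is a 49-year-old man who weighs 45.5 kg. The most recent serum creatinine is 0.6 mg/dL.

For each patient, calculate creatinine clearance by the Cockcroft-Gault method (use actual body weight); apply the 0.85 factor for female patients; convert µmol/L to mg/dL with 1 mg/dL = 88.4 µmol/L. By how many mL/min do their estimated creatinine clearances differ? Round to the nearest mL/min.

Patient A: SCr = 334 / 88.4 = 3.778 mg/dL
Patient A: CrCl = (140 − 62) × 77.3 / (72 × 3.778) × 0.85 = 6029.4 / 272.02 × 0.85 ≈ 18.8 mL/min
Patient B: CrCl = (140 − 49) × 45.5 / (72 × 0.6) = 4140.5 / 43.20 ≈ 95.8 mL/min
|18.8 − 95.8| = 77.0 mL/min

77 mL/min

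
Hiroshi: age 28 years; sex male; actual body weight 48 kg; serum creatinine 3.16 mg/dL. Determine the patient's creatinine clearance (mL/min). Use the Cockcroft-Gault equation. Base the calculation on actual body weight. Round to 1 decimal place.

CrCl = (140 − 28) × 48 / (72 × 3.16) = 5376.0 / 227.52 ≈ 23.6 mL/min

23.6 mL/min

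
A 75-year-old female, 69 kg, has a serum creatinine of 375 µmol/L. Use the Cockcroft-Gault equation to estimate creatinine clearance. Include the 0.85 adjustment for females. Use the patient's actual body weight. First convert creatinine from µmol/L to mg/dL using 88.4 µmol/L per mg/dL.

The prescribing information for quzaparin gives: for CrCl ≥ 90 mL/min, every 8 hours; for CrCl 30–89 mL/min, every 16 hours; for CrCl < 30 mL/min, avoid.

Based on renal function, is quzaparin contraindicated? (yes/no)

SCr = 375 / 88.4 = 4.242 mg/dL
CrCl = (140 − 75) × 69 / (72 × 4.242) × 0.85 = 4485.0 / 305.42 × 0.85 ≈ 12.5 mL/min
CrCl ≈ 12 mL/min, which is < 30 mL/min.

yes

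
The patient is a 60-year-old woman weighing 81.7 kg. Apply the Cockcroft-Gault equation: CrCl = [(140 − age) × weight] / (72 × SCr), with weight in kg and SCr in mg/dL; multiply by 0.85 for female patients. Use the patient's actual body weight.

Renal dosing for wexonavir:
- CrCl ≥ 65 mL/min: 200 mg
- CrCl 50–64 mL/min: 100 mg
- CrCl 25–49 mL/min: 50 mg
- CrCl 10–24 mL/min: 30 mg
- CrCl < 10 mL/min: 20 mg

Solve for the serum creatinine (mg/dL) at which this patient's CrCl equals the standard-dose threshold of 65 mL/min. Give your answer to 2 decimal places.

Standard dose requires CrCl ≥ 65 mL/min.
Set (140 − 60) × 81.7 × 0.85 / (72 × SCr) = 65
SCr = (140 − 60) × 81.7 × 0.85 / (72 × 65) = 1.187 mg/dL

1.19 mg/dL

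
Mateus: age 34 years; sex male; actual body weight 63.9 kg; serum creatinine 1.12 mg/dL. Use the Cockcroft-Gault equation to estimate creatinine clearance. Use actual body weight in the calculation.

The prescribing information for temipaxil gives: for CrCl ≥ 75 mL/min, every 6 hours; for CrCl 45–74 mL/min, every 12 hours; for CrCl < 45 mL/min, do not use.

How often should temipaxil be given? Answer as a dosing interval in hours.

CrCl = (140 − 34) × 63.9 / (72 × 1.12) = 6773.4 / 80.64 ≈ 84.0 mL/min
CrCl ≈ 84 mL/min → bracket ≥ 75 mL/min → every 6 hours.

every 6 hours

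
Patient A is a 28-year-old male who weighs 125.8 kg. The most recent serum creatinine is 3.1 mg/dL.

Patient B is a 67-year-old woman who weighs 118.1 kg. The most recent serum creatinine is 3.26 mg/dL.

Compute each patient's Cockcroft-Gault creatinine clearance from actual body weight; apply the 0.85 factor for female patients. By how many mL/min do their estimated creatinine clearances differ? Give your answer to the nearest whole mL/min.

Patient A: CrCl = (140 − 28) × 125.8 / (72 × 3.1) = 14089.6 / 223.20 ≈ 63.1 mL/min
Patient B: CrCl = (140 − 67) × 118.1 / (72 × 3.26) × 0.85 = 8621.3 / 234.72 × 0.85 ≈ 31.2 mL/min
|63.1 − 31.2| = 31.9 mL/min

32 mL/min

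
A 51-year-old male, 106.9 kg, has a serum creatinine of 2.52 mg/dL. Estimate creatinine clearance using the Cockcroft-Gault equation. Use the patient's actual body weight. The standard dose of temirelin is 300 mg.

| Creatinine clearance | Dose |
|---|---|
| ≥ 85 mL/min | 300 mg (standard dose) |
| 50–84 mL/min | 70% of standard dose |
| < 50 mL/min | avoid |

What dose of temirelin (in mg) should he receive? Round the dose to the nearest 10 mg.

210 mg

CrCl = (140 − 51) × 106.9 / (72 × 2.52) = 9514.1 / 181.44 ≈ 52.4 mL/min
CrCl ≈ 52 mL/min → bracket 50–84 mL/min.
70% of 300 mg = 210 mg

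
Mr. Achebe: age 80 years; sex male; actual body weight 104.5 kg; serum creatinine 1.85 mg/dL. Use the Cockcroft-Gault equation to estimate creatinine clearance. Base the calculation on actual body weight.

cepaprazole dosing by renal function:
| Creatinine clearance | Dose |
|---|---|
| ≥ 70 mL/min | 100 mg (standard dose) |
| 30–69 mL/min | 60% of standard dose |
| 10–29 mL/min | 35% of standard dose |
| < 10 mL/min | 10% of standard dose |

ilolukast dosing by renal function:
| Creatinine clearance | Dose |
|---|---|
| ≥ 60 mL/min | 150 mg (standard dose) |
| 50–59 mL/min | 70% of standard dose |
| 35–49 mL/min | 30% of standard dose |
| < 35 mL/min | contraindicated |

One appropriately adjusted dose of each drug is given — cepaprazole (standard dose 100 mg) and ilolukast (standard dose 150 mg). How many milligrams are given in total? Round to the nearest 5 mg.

CrCl = (140 − 80) × 104.5 / (72 × 1.85) = 6270.0 / 133.20 ≈ 47.1 mL/min
CrCl ≈ 47 mL/min.
cepaprazole: 30–69 mL/min → 60% of 100 mg = 60 mg.
ilolukast: 35–49 mL/min → 30% of 150 mg = 45 mg.
Total = 60 + 45 = 105 mg.

105 mg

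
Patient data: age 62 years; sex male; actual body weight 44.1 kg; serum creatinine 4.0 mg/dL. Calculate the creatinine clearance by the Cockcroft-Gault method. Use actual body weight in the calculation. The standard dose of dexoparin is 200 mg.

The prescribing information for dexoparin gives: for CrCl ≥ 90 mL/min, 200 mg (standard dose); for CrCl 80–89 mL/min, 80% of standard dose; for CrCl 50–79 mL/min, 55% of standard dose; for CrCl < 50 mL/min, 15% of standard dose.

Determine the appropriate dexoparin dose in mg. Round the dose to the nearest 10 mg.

30 mg

CrCl = (140 − 62) × 44.1 / (72 × 4) = 3439.8 / 288.00 ≈ 11.9 mL/min
CrCl ≈ 12 mL/min → bracket < 50 mL/min.
15% of 200 mg = 30 mg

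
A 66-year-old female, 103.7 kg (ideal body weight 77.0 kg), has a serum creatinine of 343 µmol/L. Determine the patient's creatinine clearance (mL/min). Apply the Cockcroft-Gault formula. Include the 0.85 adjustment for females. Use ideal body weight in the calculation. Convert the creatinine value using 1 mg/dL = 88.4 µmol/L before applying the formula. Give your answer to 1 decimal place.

17.3 mL/min

SCr = 343 / 88.4 = 3.88 mg/dL
CrCl = (140 − 66) × 77 / (72 × 3.88) × 0.85 = 5698.0 / 279.36 × 0.85 ≈ 17.3 mL/min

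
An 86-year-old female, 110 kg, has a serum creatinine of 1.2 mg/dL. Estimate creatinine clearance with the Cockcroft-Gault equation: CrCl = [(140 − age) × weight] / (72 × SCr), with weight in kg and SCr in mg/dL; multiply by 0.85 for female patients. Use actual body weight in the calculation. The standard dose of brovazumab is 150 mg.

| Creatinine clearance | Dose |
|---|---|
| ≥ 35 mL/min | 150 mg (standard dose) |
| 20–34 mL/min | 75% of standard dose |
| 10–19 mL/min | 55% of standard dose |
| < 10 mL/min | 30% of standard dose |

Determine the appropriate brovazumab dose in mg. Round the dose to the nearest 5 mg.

CrCl = (140 − 86) × 110 / (72 × 1.2) × 0.85 = 5940.0 / 86.40 × 0.85 ≈ 58.4 mL/min
CrCl ≈ 58 mL/min → bracket ≥ 35 mL/min.
100% of 150 mg = 150 mg

150 mg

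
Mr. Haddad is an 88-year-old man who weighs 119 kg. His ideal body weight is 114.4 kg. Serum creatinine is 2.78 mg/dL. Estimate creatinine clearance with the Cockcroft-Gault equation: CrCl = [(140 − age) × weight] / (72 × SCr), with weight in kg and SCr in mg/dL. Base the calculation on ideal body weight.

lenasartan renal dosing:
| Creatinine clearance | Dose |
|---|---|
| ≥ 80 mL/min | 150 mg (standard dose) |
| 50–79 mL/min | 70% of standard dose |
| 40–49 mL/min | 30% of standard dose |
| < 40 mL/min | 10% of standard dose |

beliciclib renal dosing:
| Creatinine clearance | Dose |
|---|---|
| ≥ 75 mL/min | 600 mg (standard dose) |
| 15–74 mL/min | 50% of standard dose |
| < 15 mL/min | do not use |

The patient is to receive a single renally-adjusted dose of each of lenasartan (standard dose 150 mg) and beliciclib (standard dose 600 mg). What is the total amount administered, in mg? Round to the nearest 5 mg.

315 mg

CrCl = (140 − 88) × 114.4 / (72 × 2.78) = 5948.8 / 200.16 ≈ 29.7 mL/min
CrCl ≈ 30 mL/min.
lenasartan: < 40 mL/min → 10% of 150 mg = 15 mg.
beliciclib: 15–74 mL/min → 50% of 600 mg = 300 mg.
Total = 15 + 300 = 315 mg.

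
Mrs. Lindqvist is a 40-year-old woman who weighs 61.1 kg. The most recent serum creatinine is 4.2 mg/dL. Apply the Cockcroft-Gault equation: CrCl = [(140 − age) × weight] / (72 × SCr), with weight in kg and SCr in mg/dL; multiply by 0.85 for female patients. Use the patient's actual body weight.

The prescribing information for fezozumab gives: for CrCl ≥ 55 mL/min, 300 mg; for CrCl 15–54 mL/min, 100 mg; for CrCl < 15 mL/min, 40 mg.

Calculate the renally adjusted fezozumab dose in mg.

100 mg

CrCl = (140 − 40) × 61.1 / (72 × 4.2) × 0.85 = 6110.0 / 302.40 × 0.85 ≈ 17.2 mL/min
CrCl ≈ 17 mL/min → bracket 15–54 mL/min.
Dose for this bracket: 100 mg.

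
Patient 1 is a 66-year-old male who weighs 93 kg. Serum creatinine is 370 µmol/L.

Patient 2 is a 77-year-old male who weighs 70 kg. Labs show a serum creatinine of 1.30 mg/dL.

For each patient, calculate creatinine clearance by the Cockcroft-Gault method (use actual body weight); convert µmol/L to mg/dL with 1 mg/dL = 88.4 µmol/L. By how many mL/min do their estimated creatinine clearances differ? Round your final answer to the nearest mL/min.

24 mL/min

Patient 1: SCr = 370 / 88.4 = 4.186 mg/dL
Patient 1: CrCl = (140 − 66) × 93 / (72 × 4.186) = 6882.0 / 301.39 ≈ 22.8 mL/min
Patient 2: CrCl = (140 − 77) × 70 / (72 × 1.3) = 4410.0 / 93.60 ≈ 47.1 mL/min
|22.8 − 47.1| = 24.3 mL/min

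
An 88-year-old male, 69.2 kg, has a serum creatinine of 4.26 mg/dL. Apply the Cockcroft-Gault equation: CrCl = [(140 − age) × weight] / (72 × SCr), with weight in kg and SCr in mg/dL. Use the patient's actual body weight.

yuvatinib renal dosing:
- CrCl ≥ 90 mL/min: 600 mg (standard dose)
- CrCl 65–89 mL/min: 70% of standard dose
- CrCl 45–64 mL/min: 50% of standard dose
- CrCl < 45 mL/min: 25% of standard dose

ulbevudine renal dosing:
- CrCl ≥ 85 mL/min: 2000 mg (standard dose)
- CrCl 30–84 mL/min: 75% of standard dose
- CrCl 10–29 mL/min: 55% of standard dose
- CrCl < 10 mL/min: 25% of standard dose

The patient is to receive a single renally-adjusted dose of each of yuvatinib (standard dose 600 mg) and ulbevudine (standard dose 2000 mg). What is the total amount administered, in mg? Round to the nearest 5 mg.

CrCl = (140 − 88) × 69.2 / (72 × 4.26) = 3598.4 / 306.72 ≈ 11.7 mL/min
CrCl ≈ 12 mL/min.
yuvatinib: < 45 mL/min → 25% of 600 mg = 150 mg.
ulbevudine: 10–29 mL/min → 55% of 2000 mg = 1100 mg.
Total = 150 + 1100 = 1250 mg.

1250 mg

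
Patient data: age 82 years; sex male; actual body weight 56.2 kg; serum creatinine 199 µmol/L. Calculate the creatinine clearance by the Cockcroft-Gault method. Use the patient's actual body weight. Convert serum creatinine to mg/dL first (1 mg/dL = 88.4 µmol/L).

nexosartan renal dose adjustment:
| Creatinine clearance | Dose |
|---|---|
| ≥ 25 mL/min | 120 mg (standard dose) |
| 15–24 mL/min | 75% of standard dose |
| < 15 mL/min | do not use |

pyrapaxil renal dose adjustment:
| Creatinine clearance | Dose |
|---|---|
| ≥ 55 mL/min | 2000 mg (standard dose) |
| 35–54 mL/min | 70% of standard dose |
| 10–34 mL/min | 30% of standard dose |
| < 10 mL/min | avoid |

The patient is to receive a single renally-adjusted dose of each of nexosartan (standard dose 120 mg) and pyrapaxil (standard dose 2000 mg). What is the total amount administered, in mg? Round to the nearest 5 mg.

SCr = 199 / 88.4 = 2.251 mg/dL
CrCl = (140 − 82) × 56.2 / (72 × 2.251) = 3259.6 / 162.07 ≈ 20.1 mL/min
CrCl ≈ 20 mL/min.
nexosartan: 15–24 mL/min → 75% of 120 mg = 90 mg.
pyrapaxil: 10–34 mL/min → 30% of 2000 mg = 600 mg.
Total = 90 + 600 = 690 mg.

690 mg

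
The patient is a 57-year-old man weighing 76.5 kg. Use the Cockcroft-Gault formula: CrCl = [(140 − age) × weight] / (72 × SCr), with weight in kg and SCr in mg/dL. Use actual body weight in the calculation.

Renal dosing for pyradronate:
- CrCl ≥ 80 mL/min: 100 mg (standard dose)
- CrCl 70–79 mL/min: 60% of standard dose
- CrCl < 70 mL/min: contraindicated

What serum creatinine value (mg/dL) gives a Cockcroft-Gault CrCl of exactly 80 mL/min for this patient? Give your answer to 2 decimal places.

1.10 mg/dL

Standard dose requires CrCl ≥ 80 mL/min.
Set (140 − 57) × 76.5 / (72 × SCr) = 80
SCr = (140 − 57) × 76.5 / (72 × 80) = 1.102 mg/dL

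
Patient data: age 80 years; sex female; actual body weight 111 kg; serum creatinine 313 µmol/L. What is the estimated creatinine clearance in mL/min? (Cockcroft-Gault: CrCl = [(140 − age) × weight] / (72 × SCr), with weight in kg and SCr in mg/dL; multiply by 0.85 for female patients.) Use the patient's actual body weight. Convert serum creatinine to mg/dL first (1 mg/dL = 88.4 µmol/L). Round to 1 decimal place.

SCr = 313 / 88.4 = 3.541 mg/dL
CrCl = (140 − 80) × 111 / (72 × 3.541) × 0.85 = 6660.0 / 254.95 × 0.85 ≈ 22.2 mL/min

22.2 mL/min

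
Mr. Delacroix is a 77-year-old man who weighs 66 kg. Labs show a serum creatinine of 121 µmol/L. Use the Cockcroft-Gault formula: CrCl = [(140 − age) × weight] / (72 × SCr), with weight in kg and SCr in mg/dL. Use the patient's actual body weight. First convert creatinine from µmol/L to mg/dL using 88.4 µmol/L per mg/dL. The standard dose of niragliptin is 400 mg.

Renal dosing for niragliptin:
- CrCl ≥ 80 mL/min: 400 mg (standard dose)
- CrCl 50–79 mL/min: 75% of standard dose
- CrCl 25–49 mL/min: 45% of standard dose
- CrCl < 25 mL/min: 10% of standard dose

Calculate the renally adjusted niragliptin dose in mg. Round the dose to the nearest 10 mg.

SCr = 121 / 88.4 = 1.369 mg/dL
CrCl = (140 − 77) × 66 / (72 × 1.369) = 4158.0 / 98.57 ≈ 42.2 mL/min
CrCl ≈ 42 mL/min → bracket 25–49 mL/min.
45% of 400 mg = 180 mg

180 mg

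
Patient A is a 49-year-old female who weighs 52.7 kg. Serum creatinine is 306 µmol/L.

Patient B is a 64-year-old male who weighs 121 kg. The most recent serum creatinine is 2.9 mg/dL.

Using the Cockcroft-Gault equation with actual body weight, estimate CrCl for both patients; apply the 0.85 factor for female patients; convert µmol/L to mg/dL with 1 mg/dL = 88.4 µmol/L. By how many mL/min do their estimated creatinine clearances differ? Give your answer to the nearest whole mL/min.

28 mL/min

Patient A: SCr = 306 / 88.4 = 3.462 mg/dL
Patient A: CrCl = (140 − 49) × 52.7 / (72 × 3.462) × 0.85 = 4795.7 / 249.26 × 0.85 ≈ 16.4 mL/min
Patient B: CrCl = (140 − 64) × 121 / (72 × 2.9) = 9196.0 / 208.80 ≈ 44.0 mL/min
|16.4 − 44.0| = 27.6 mL/min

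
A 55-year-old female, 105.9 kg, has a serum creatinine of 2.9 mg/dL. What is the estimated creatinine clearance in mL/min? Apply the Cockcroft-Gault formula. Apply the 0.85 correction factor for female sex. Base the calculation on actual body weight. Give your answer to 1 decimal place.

CrCl = (140 − 55) × 105.9 / (72 × 2.9) × 0.85 = 9001.5 / 208.80 × 0.85 ≈ 36.6 mL/min

36.6 mL/min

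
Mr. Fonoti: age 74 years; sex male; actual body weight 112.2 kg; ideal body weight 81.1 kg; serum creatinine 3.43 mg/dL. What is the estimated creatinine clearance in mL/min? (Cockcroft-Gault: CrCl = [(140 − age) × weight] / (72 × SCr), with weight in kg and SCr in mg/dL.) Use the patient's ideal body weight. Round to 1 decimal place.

CrCl = (140 − 74) × 81.1 / (72 × 3.43) = 5352.6 / 246.96 ≈ 21.7 mL/min

21.7 mL/min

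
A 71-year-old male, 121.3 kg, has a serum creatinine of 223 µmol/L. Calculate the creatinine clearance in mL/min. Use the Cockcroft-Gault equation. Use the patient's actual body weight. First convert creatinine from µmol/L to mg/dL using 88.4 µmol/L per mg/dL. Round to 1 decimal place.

46.1 mL/min

SCr = 223 / 88.4 = 2.523 mg/dL
CrCl = (140 − 71) × 121.3 / (72 × 2.523) = 8369.7 / 181.66 ≈ 46.1 mL/min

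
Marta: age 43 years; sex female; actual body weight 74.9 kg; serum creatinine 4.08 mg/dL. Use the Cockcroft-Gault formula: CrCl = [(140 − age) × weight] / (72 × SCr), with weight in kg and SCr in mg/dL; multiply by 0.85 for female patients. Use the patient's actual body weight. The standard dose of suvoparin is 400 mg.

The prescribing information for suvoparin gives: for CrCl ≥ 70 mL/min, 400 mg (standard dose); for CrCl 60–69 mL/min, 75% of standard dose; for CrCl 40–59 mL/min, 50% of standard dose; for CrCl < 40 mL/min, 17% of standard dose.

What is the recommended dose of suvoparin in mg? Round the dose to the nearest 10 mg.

CrCl = (140 − 43) × 74.9 / (72 × 4.08) × 0.85 = 7265.3 / 293.76 × 0.85 ≈ 21.0 mL/min
CrCl ≈ 21 mL/min → bracket < 40 mL/min.
17% of 400 mg = 68 mg → 70 mg

70 mg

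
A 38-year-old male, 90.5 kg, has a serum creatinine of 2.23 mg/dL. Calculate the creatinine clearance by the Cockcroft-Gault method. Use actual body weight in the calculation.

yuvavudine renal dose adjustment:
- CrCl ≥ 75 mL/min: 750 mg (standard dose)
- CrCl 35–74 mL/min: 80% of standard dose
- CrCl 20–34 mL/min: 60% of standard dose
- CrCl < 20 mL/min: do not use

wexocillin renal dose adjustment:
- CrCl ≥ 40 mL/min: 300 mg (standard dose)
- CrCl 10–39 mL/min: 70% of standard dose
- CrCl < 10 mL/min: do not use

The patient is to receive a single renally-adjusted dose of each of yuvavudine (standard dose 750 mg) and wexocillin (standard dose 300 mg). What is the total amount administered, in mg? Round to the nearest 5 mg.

900 mg

CrCl = (140 − 38) × 90.5 / (72 × 2.23) = 9231.0 / 160.56 ≈ 57.5 mL/min
CrCl ≈ 57 mL/min.
yuvavudine: 35–74 mL/min → 80% of 750 mg = 600 mg.
wexocillin: ≥ 40 mL/min → 100% of 300 mg = 300 mg.
Total = 600 + 300 = 900 mg.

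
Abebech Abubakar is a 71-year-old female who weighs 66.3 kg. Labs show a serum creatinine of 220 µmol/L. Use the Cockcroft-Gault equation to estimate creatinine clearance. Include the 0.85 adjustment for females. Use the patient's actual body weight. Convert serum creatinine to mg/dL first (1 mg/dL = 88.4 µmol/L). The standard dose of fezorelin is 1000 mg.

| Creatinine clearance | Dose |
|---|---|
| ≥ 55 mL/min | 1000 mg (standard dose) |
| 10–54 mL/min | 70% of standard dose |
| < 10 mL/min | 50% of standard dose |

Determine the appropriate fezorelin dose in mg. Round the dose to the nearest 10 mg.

SCr = 220 / 88.4 = 2.489 mg/dL
CrCl = (140 − 71) × 66.3 / (72 × 2.489) × 0.85 = 4574.7 / 179.21 × 0.85 ≈ 21.7 mL/min
CrCl ≈ 22 mL/min → bracket 10–54 mL/min.
70% of 1000 mg = 700 mg

700 mg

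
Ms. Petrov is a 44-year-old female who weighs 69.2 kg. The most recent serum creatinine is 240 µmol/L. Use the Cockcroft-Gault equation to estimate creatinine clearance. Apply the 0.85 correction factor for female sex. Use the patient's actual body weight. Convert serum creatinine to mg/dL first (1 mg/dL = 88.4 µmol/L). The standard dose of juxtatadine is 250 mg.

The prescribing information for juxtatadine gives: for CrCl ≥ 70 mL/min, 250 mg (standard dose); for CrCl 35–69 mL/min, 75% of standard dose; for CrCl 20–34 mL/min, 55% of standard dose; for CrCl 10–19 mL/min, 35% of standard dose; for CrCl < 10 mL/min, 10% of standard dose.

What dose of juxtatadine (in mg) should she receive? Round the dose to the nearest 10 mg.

140 mg

SCr = 240 / 88.4 = 2.715 mg/dL
CrCl = (140 − 44) × 69.2 / (72 × 2.715) × 0.85 = 6643.2 / 195.48 × 0.85 ≈ 28.9 mL/min
CrCl ≈ 29 mL/min → bracket 20–34 mL/min.
55% of 250 mg = 137.5 mg → 140 mg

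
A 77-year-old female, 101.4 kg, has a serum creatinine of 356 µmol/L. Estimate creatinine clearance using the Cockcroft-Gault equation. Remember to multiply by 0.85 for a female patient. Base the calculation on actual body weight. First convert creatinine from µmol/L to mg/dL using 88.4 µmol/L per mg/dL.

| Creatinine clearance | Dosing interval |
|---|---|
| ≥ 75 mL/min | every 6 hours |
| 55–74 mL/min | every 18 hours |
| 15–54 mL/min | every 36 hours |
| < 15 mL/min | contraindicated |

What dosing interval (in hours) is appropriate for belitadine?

SCr = 356 / 88.4 = 4.027 mg/dL
CrCl = (140 − 77) × 101.4 / (72 × 4.027) × 0.85 = 6388.2 / 289.94 × 0.85 ≈ 18.7 mL/min
CrCl ≈ 19 mL/min → bracket 15–54 mL/min → every 36 hours.

every 36 hours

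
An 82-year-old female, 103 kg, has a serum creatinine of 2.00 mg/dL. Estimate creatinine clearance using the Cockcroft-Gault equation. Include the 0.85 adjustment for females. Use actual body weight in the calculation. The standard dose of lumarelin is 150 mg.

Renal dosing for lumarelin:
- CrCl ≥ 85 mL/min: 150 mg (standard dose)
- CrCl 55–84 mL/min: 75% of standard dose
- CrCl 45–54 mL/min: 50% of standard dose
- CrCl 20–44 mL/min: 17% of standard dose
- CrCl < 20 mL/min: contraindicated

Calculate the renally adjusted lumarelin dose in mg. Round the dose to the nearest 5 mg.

25 mg

CrCl = (140 − 82) × 103 / (72 × 2) × 0.85 = 5974.0 / 144.00 × 0.85 ≈ 35.3 mL/min
CrCl ≈ 35 mL/min → bracket 20–44 mL/min.
17% of 150 mg = 25.5 mg → 25 mg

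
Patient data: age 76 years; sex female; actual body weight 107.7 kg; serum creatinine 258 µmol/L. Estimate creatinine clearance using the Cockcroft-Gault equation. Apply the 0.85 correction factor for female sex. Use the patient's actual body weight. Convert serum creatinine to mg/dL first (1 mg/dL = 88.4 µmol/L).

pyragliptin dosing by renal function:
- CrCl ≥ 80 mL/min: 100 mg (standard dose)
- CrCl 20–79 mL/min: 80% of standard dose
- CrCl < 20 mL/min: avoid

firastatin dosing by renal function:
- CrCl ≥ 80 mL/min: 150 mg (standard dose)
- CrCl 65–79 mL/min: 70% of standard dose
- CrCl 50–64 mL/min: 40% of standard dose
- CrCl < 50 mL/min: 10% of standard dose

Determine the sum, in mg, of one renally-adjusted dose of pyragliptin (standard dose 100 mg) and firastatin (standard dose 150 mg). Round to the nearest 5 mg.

SCr = 258 / 88.4 = 2.919 mg/dL
CrCl = (140 − 76) × 107.7 / (72 × 2.919) × 0.85 = 6892.8 / 210.17 × 0.85 ≈ 27.9 mL/min
CrCl ≈ 28 mL/min.
pyragliptin: 20–79 mL/min → 80% of 100 mg = 80 mg.
firastatin: < 50 mL/min → 10% of 150 mg = 15 mg.
Total = 80 + 15 = 95 mg.

95 mg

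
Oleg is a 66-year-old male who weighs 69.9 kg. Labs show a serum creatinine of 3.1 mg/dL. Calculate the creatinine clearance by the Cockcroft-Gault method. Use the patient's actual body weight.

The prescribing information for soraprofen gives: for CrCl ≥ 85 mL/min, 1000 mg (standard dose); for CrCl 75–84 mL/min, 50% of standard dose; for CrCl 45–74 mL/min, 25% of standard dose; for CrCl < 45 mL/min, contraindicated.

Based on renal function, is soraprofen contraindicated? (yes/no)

CrCl = (140 − 66) × 69.9 / (72 × 3.1) = 5172.6 / 223.20 ≈ 23.2 mL/min
CrCl ≈ 23 mL/min, which is < 45 mL/min.

yes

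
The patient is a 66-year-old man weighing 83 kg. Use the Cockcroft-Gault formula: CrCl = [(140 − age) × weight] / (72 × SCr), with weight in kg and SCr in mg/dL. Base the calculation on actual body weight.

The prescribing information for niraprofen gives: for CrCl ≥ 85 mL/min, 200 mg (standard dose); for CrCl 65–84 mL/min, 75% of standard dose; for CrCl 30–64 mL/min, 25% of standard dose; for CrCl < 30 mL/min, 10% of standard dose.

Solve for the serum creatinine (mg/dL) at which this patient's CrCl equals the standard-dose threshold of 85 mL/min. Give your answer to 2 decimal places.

Standard dose requires CrCl ≥ 85 mL/min.
Set (140 − 66) × 83 / (72 × SCr) = 85
SCr = (140 − 66) × 83 / (72 × 85) = 1.004 mg/dL

1.00 mg/dL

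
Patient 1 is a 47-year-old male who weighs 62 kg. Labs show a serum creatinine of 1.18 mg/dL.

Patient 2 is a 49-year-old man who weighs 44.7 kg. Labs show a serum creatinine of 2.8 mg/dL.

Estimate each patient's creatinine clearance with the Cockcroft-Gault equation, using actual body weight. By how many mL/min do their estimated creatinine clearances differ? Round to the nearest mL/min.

48 mL/min

Patient 1: CrCl = (140 − 47) × 62 / (72 × 1.18) = 5766.0 / 84.96 ≈ 67.9 mL/min
Patient 2: CrCl = (140 − 49) × 44.7 / (72 × 2.8) = 4067.7 / 201.60 ≈ 20.2 mL/min
|67.9 − 20.2| = 47.7 mL/min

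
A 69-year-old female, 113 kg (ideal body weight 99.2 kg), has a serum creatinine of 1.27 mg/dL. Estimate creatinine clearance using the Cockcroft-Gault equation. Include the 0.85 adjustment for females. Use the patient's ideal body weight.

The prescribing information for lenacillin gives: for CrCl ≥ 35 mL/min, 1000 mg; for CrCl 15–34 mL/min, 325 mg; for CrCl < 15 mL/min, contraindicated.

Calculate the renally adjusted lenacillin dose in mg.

1000 mg

CrCl = (140 − 69) × 99.2 / (72 × 1.27) × 0.85 = 7043.2 / 91.44 × 0.85 ≈ 65.5 mL/min
CrCl ≈ 65 mL/min → bracket ≥ 35 mL/min.
Dose for this bracket: 1000 mg.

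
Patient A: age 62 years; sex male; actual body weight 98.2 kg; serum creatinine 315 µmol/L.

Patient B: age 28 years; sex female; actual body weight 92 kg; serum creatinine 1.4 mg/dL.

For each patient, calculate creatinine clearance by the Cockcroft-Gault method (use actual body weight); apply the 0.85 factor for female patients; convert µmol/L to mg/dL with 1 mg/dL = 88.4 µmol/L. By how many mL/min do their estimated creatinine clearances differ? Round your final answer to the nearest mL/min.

Patient A: SCr = 315 / 88.4 = 3.563 mg/dL
Patient A: CrCl = (140 − 62) × 98.2 / (72 × 3.563) = 7659.6 / 256.54 ≈ 29.9 mL/min
Patient B: CrCl = (140 − 28) × 92 / (72 × 1.4) × 0.85 = 10304.0 / 100.80 × 0.85 ≈ 86.9 mL/min
|29.9 − 86.9| = 57.0 mL/min

57 mL/min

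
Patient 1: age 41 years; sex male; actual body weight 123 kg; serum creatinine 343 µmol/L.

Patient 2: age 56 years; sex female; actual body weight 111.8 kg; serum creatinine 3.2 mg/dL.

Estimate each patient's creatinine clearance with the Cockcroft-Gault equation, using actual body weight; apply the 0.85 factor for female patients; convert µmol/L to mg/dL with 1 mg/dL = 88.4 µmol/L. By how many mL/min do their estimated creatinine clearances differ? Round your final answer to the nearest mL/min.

Patient 1: SCr = 343 / 88.4 = 3.88 mg/dL
Patient 1: CrCl = (140 − 41) × 123 / (72 × 3.88) = 12177.0 / 279.36 ≈ 43.6 mL/min
Patient 2: CrCl = (140 − 56) × 111.8 / (72 × 3.2) × 0.85 = 9391.2 / 230.40 × 0.85 ≈ 34.6 mL/min
|43.6 − 34.6| = 9.0 mL/min

9 mL/min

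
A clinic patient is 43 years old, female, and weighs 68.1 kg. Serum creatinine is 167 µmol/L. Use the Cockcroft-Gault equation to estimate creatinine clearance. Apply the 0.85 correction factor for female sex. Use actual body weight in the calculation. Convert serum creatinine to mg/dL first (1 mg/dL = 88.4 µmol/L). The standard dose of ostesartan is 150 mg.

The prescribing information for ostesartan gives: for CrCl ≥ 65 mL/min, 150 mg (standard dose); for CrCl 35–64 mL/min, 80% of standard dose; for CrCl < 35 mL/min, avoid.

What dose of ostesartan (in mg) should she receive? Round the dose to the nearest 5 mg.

SCr = 167 / 88.4 = 1.889 mg/dL
CrCl = (140 − 43) × 68.1 / (72 × 1.889) × 0.85 = 6605.7 / 136.01 × 0.85 ≈ 41.3 mL/min
CrCl ≈ 41 mL/min → bracket 35–64 mL/min.
80% of 150 mg = 120 mg

120 mg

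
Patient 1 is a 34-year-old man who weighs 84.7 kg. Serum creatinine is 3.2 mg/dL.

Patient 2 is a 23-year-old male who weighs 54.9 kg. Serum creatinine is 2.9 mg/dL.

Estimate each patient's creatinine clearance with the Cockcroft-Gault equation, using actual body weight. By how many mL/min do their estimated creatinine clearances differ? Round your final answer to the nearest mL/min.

Patient 1: CrCl = (140 − 34) × 84.7 / (72 × 3.2) = 8978.2 / 230.40 ≈ 39.0 mL/min
Patient 2: CrCl = (140 − 23) × 54.9 / (72 × 2.9) = 6423.3 / 208.80 ≈ 30.8 mL/min
|39.0 − 30.8| = 8.2 mL/min

8 mL/min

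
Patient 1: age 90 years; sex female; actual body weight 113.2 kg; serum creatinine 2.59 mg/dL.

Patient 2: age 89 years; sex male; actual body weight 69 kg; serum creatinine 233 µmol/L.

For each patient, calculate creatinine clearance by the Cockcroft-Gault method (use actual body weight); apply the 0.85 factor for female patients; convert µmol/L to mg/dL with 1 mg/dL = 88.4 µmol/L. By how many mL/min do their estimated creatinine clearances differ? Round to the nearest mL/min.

Patient 1: CrCl = (140 − 90) × 113.2 / (72 × 2.59) × 0.85 = 5660.0 / 186.48 × 0.85 ≈ 25.8 mL/min
Patient 2: SCr = 233 / 88.4 = 2.636 mg/dL
Patient 2: CrCl = (140 − 89) × 69 / (72 × 2.636) = 3519.0 / 189.79 ≈ 18.5 mL/min
|25.8 − 18.5| = 7.3 mL/min

7 mL/min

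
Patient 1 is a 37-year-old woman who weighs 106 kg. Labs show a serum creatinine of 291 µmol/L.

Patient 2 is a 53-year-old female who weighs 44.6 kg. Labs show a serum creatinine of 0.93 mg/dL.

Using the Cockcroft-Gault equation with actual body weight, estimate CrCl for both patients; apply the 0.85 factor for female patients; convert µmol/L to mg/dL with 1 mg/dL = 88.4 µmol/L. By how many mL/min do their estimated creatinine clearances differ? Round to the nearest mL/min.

Patient 1: SCr = 291 / 88.4 = 3.292 mg/dL
Patient 1: CrCl = (140 − 37) × 106 / (72 × 3.292) × 0.85 = 10918.0 / 237.02 × 0.85 ≈ 39.2 mL/min
Patient 2: CrCl = (140 − 53) × 44.6 / (72 × 0.93) × 0.85 = 3880.2 / 66.96 × 0.85 ≈ 49.3 mL/min
|39.2 − 49.3| = 10.1 mL/min

10 mL/min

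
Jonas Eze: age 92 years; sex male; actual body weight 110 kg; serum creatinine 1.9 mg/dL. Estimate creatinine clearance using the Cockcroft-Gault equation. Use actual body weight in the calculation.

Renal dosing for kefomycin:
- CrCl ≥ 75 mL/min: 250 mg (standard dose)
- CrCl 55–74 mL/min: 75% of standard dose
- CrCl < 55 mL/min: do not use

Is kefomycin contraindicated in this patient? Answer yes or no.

CrCl = (140 − 92) × 110 / (72 × 1.9) = 5280.0 / 136.80 ≈ 38.6 mL/min
CrCl ≈ 39 mL/min, which is < 55 mL/min.

yes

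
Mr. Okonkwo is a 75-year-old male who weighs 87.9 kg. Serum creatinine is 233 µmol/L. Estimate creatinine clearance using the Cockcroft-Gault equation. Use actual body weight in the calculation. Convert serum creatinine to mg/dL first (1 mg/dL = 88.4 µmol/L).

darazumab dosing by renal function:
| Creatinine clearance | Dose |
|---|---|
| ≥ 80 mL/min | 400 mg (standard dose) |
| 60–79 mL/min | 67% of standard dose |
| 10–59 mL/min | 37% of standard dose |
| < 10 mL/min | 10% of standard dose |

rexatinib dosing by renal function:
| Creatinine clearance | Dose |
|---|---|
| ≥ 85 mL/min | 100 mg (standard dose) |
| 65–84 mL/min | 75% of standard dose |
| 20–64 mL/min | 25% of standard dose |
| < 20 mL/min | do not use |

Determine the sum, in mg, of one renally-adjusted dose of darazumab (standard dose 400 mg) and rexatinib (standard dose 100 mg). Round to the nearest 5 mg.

SCr = 233 / 88.4 = 2.636 mg/dL
CrCl = (140 − 75) × 87.9 / (72 × 2.636) = 5713.5 / 189.79 ≈ 30.1 mL/min
CrCl ≈ 30 mL/min.
darazumab: 10–59 mL/min → 37% of 400 mg = 148 mg.
rexatinib: 20–64 mL/min → 25% of 100 mg = 25 mg.
Total = 148 + 25 = 173 mg.

175 mg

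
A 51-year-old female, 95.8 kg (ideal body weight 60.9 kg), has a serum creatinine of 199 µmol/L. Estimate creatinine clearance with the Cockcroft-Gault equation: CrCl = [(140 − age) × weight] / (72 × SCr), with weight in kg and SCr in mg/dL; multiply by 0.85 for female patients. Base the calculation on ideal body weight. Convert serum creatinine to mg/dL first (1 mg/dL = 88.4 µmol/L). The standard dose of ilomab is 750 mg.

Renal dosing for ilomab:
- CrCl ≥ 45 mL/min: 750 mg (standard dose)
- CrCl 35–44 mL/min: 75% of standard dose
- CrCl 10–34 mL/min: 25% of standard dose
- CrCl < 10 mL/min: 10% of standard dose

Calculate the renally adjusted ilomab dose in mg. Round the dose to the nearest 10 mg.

SCr = 199 / 88.4 = 2.251 mg/dL
CrCl = (140 − 51) × 60.9 / (72 × 2.251) × 0.85 = 5420.1 / 162.07 × 0.85 ≈ 28.4 mL/min
CrCl ≈ 28 mL/min → bracket 10–34 mL/min.
25% of 750 mg = 187.5 mg → 190 mg

190 mg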